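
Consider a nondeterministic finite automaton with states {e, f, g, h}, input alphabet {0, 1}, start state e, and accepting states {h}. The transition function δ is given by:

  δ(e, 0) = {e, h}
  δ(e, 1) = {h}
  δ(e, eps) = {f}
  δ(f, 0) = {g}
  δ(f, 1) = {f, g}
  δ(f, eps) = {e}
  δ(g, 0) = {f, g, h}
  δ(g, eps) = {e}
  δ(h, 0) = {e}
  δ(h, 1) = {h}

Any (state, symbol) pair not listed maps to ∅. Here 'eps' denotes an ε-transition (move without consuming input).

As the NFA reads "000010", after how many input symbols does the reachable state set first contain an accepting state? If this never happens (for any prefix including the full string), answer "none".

1

Start: ε-closure({e}) = {e, f}.
Read '0': e→{e, h}, f→{g}; union {e, g, h}; ε-closure = {e, f, g, h}.
None of the earlier sets intersect F, but {e, f, g, h} does.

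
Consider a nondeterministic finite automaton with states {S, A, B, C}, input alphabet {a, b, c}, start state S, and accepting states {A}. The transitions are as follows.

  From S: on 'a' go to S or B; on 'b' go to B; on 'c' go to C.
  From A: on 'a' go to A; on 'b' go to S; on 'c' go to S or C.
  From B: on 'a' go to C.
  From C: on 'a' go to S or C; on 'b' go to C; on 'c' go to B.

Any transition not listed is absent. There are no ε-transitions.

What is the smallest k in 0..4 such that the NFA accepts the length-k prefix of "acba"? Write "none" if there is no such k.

Start in {S}.
Read 'a': S→{S, B}; now {S, B}.
Read 'c': S→{C}, B→∅; now {C}.
Read 'b': C→{C}; now {C}.
Read 'a': C→{S, C}; now {S, C}.
No reachable set along the way intersects F.

none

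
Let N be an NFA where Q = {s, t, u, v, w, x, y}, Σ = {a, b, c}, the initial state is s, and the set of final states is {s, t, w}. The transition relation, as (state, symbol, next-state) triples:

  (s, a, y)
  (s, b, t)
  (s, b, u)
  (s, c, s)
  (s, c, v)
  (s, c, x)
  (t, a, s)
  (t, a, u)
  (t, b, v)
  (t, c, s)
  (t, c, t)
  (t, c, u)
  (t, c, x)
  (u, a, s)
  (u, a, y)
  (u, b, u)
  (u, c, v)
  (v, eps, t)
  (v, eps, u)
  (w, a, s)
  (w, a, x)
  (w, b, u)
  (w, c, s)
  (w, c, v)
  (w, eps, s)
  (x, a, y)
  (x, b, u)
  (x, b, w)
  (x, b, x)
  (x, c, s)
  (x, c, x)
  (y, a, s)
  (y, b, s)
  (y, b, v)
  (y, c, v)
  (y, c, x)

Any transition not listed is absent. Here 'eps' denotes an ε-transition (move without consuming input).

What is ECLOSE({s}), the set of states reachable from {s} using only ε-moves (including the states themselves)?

{s}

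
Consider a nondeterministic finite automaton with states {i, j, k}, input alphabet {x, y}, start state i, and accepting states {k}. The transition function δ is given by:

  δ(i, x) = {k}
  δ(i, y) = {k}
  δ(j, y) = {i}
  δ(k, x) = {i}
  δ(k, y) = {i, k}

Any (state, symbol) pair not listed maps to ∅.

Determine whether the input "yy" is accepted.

Start in {i}.
Read 'y': {i} → {k}.
Read 'y': {k} → {i, k}.
The final set {i, k} contains the accepting state k.

Yes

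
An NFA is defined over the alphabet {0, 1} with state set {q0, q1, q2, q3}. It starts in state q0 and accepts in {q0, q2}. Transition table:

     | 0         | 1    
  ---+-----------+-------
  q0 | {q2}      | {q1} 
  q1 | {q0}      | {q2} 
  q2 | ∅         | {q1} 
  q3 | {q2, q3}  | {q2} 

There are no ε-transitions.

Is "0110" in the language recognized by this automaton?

No

Start in {q0}.
Read '0': {q0} → {q2}.
Read '1': {q2} → {q1}.
Read '1': {q1} → {q2}.
Read '0': {q2} → ∅.
The final set ∅ contains no accepting state.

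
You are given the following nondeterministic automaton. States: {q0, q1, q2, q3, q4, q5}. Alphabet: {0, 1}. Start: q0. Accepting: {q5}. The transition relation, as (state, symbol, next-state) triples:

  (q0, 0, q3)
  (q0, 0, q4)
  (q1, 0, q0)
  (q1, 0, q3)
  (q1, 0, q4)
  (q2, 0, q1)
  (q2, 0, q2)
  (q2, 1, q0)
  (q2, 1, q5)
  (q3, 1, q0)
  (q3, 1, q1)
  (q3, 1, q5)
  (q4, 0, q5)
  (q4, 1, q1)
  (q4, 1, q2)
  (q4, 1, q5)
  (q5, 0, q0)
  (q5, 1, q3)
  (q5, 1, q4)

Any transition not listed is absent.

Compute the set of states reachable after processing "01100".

{q0, q3, q4, q5}

Start in {q0}.
Read '0': q0→{q3, q4}; now {q3, q4}.
Read '1': q3→{q0, q1, q5}, q4→{q1, q2, q5}; now {q0, q1, q2, q5}.
Read '1': q0→∅, q1→∅, q2→{q0, q5}, q5→{q3, q4}; now {q0, q3, q4, q5}.
Read '0': q0→{q3, q4}, q3→∅, q4→{q5}, q5→{q0}; now {q0, q3, q4, q5}.
Read '0': q0→{q3, q4}, q3→∅, q4→{q5}, q5→{q0}; now {q0, q3, q4, q5}.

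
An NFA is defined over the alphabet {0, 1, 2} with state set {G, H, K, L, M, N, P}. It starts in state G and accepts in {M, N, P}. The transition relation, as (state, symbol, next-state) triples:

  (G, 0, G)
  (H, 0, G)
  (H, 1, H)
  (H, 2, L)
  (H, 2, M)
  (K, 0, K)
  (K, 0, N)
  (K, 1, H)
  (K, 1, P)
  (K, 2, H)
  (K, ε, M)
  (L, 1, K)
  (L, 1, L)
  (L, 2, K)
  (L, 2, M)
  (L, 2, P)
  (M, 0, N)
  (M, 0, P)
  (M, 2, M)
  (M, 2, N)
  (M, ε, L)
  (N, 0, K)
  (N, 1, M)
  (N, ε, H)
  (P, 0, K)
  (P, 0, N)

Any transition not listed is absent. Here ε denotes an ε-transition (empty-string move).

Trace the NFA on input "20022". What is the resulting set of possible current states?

∅

Start in {G}.
Read '2': G→∅; now ∅.
The set is empty and remains empty for the remaining 4 symbols.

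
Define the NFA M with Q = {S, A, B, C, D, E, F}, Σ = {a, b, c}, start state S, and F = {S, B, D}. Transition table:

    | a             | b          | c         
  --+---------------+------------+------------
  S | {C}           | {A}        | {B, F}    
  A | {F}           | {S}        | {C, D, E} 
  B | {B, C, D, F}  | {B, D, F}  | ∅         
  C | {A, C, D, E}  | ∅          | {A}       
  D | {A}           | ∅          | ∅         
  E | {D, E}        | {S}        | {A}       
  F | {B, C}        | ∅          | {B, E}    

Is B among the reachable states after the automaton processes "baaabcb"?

Start in {S}.
Read 'b': S→{A}; now {A}.
Read 'a': A→{F}; now {F}.
Read 'a': F→{B, C}; now {B, C}.
Read 'a': B→{B, C, D, F}, C→{A, C, D, E}; now {A, B, C, D, E, F}.
Read 'b': A→{S}, B→{B, D, F}, C→∅, D→∅, E→{S}, F→∅; now {S, B, D, F}.
Read 'c': S→{B, F}, B→∅, D→∅, F→{B, E}; now {B, E, F}.
Read 'b': B→{B, D, F}, E→{S}, F→∅; now {S, B, D, F}.
State B is in {S, B, D, F}.

Yes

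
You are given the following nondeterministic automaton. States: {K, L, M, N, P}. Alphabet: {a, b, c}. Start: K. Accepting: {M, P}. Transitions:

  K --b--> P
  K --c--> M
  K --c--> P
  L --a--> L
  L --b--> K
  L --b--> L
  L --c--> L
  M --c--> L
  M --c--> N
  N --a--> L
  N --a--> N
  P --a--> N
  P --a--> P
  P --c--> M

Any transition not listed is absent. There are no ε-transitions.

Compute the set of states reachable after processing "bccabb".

Start in {K}.
Read 'b': K→{P}; now {P}.
Read 'c': P→{M}; now {M}.
Read 'c': M→{L, N}; now {L, N}.
Read 'a': L→{L}, N→{L, N}; now {L, N}.
Read 'b': L→{K, L}, N→∅; now {K, L}.
Read 'b': K→{P}, L→{K, L}; now {K, L, P}.

{K, L, P}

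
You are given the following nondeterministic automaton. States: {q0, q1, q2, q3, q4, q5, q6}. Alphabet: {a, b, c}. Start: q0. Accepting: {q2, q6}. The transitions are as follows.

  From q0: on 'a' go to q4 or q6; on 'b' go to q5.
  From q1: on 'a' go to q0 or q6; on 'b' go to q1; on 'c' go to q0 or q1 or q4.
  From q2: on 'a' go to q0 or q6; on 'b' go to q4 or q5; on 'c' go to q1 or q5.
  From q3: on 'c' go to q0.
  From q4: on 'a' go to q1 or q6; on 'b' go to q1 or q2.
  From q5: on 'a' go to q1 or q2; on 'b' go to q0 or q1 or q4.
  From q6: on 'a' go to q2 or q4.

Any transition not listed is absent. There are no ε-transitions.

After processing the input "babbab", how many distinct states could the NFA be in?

Start in {q0}.
Read 'b': q0→{q5}; now {q5}.
Read 'a': q5→{q1, q2}; now {q1, q2}.
Read 'b': q1→{q1}, q2→{q4, q5}; now {q1, q4, q5}.
Read 'b': q1→{q1}, q4→{q1, q2}, q5→{q0, q1, q4}; now {q0, q1, q2, q4}.
Read 'a': q0→{q4, q6}, q1→{q0, q6}, q2→{q0, q6}, q4→{q1, q6}; now {q0, q1, q4, q6}.
Read 'b': q0→{q5}, q1→{q1}, q4→{q1, q2}, q6→∅; now {q1, q2, q5}.
That set has 3 states.

3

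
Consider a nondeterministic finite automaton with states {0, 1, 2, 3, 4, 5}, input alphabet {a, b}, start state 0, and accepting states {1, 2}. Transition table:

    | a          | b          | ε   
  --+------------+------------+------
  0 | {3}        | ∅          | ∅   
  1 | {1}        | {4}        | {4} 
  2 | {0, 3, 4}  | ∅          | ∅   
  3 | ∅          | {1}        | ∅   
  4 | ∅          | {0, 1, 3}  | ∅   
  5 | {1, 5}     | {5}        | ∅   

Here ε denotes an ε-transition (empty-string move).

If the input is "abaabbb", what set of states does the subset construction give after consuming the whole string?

{0, 1, 3, 4}

Start in {0}.
Read 'a': {0} → {3}.
Read 'b': {3} → {1, 4}.
Read 'a': {1, 4} → {1, 4}.
Read 'a': {1, 4} → {1, 4}.
Read 'b': {1, 4} → {0, 1, 3, 4}.
Read 'b': {0, 1, 3, 4} → {0, 1, 3, 4}.
Read 'b': {0, 1, 3, 4} → {0, 1, 3, 4}.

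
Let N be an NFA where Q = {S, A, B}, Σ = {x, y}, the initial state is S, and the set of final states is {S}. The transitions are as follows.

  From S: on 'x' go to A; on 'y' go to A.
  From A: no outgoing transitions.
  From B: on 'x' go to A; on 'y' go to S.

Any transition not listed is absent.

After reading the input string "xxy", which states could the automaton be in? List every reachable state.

∅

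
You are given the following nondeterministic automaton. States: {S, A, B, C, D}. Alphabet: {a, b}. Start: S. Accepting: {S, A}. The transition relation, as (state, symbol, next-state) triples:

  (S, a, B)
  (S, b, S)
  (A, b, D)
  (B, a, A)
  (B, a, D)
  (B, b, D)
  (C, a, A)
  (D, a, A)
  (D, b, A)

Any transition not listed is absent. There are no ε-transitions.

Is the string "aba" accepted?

Start in {S}.
Read 'a': {S} → {B}.
Read 'b': {B} → {D}.
Read 'a': {D} → {A}.
The final set {A} contains the accepting state A.

Yes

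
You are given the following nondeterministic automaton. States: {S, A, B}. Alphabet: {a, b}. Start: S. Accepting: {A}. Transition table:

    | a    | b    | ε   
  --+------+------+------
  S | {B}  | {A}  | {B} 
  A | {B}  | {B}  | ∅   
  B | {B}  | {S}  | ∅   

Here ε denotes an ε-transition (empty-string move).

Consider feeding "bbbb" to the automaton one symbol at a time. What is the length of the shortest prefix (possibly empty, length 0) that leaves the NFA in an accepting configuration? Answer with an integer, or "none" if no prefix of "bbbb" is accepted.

Start: ε-closure({S}) = {S, B}.
Read 'b': S→{A}, B→{S}; union {S, A}; ε-closure = {S, A, B}.
None of the earlier sets intersect F, but {S, A, B} does.

1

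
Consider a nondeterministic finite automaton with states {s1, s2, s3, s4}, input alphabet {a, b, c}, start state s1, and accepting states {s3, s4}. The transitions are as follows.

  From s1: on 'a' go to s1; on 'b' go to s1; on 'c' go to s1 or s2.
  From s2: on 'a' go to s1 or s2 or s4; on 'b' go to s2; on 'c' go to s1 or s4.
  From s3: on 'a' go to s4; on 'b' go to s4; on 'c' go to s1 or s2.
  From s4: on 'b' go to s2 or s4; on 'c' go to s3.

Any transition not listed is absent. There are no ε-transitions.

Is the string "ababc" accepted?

No

Start in {s1}.
Read 'a': s1→{s1}; now {s1}.
Read 'b': s1→{s1}; now {s1}.
Read 'a': s1→{s1}; now {s1}.
Read 'b': s1→{s1}; now {s1}.
Read 'c': s1→{s1, s2}; now {s1, s2}.
The final set {s1, s2} contains no accepting state.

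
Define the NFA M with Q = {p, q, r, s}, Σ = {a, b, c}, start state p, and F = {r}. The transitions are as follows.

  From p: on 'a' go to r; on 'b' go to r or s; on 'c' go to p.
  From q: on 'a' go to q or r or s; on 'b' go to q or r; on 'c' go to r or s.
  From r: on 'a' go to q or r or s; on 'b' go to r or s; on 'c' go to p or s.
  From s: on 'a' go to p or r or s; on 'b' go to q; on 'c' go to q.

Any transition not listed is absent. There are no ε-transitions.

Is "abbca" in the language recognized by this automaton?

Start in {p}.
Read 'a': p→{r}; now {r}.
Read 'b': r→{r, s}; now {r, s}.
Read 'b': r→{r, s}, s→{q}; now {q, r, s}.
Read 'c': q→{r, s}, r→{p, s}, s→{q}; now {p, q, r, s}.
Read 'a': p→{r}, q→{q, r, s}, r→{q, r, s}, s→{p, r, s}; now {p, q, r, s}.
The final set {p, q, r, s} contains the accepting state r.

Yes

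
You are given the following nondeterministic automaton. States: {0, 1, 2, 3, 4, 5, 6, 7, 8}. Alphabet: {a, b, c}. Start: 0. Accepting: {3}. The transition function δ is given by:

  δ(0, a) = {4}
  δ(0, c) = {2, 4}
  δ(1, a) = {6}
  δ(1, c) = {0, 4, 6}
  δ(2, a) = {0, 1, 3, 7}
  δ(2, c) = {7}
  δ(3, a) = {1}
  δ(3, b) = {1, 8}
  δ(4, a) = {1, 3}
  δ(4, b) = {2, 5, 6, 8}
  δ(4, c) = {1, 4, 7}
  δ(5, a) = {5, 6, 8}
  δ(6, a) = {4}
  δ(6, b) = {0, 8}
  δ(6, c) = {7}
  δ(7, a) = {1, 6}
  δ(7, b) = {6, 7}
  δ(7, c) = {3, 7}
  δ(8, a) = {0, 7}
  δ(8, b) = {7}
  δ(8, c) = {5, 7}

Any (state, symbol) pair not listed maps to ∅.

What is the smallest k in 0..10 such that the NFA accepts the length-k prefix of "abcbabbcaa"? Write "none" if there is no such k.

Start in {0}.
Read 'a': 0→{4}; now {4}.
Read 'b': 4→{2, 5, 6, 8}; now {2, 5, 6, 8}.
Read 'c': 2→{7}, 5→∅, 6→{7}, 8→{5, 7}; now {5, 7}.
Read 'b': 5→∅, 7→{6, 7}; now {6, 7}.
Read 'a': 6→{4}, 7→{1, 6}; now {1, 4, 6}.
Read 'b': 1→∅, 4→{2, 5, 6, 8}, 6→{0, 8}; now {0, 2, 5, 6, 8}.
Read 'b': 0→∅, 2→∅, 5→∅, 6→{0, 8}, 8→{7}; now {0, 7, 8}.
Read 'c': 0→{2, 4}, 7→{3, 7}, 8→{5, 7}; now {2, 3, 4, 5, 7}.
None of the earlier sets intersect F, but {2, 3, 4, 5, 7} does.

8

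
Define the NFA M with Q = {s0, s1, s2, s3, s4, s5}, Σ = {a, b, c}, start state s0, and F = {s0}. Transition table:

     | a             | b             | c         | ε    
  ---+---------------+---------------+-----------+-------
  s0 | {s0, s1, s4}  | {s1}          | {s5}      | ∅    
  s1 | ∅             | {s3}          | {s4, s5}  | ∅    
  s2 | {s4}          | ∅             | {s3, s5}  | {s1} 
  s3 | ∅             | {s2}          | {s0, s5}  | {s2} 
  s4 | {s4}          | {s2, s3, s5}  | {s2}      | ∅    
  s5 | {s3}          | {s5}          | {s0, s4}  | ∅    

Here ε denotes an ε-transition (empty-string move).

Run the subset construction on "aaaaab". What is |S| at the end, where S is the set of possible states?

Start in {s0}.
Read 'a': s0→{s0, s1, s4}; now {s0, s1, s4}.
Read 'a': s0→{s0, s1, s4}, s1→∅, s4→{s4}; now {s0, s1, s4}.
Read 'a': s0→{s0, s1, s4}, s1→∅, s4→{s4}; now {s0, s1, s4}.
Read 'a': s0→{s0, s1, s4}, s1→∅, s4→{s4}; now {s0, s1, s4}.
Read 'a': s0→{s0, s1, s4}, s1→∅, s4→{s4}; now {s0, s1, s4}.
Read 'b': s0→{s1}, s1→{s3}, s4→{s2, s3, s5}; now {s1, s2, s3, s5}.
That set has 4 states.

4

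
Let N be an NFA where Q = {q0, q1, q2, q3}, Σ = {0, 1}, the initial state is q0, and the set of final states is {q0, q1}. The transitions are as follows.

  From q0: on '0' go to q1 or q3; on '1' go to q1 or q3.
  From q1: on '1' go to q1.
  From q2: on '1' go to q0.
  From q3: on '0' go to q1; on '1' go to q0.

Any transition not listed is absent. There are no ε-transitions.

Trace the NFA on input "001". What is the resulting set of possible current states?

{q1}

Start in {q0}.
Read '0': {q0} → {q1, q3}.
Read '0': {q1, q3} → {q1}.
Read '1': {q1} → {q1}.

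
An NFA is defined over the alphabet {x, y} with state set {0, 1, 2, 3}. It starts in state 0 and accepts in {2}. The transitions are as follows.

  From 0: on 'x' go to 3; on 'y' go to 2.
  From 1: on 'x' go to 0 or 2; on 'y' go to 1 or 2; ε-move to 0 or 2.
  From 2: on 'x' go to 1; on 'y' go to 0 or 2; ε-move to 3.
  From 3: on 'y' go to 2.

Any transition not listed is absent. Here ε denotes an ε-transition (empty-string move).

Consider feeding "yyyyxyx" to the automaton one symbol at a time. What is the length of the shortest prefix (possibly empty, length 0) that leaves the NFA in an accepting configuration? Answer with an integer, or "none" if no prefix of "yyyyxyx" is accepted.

1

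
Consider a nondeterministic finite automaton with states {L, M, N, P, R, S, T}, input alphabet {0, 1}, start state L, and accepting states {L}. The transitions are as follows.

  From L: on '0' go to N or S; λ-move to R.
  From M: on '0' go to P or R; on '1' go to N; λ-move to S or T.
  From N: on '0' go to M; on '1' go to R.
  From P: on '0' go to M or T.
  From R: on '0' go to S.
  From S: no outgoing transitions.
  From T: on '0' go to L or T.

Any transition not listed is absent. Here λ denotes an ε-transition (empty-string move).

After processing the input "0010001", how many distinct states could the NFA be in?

2

Start: ε-closure({L}) = {L, R}.
Read '0': L→{N, S}, R→{S}; now {N, S}.
Read '0': N→{M}, S→∅; union {M}; ε-closure = {M, S, T}.
Read '1': M→{N}, S→∅, T→∅; now {N}.
Read '0': N→{M}; union {M}; ε-closure = {M, S, T}.
Read '0': M→{P, R}, S→∅, T→{L, T}; now {L, P, R, T}.
Read '0': L→{N, S}, P→{M, T}, R→{S}, T→{L, T}; union {L, M, N, S, T}; ε-closure = {L, M, N, R, S, T}.
Read '1': L→∅, M→{N}, N→{R}, R→∅, S→∅, T→∅; now {N, R}.
That set has 2 states.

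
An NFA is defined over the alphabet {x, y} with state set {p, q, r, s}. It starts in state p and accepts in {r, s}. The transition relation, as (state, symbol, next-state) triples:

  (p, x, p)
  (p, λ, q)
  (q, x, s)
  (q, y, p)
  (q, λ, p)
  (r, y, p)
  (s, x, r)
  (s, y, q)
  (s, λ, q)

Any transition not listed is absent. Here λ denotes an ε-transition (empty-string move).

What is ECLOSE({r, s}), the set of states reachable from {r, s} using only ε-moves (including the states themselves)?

{p, q, r, s}

Begin with {r, s}.
ε-move s → q; add q.
ε-move q → p; add p.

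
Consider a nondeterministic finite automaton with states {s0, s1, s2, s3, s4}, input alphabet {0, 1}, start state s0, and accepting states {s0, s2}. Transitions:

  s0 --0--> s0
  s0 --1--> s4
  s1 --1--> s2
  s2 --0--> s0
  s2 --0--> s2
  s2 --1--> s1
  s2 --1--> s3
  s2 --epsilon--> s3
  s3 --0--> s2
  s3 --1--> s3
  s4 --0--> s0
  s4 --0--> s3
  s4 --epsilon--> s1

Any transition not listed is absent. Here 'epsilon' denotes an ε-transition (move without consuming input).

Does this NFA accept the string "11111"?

Start in {s0}.
Read '1': s0→{s4}; union {s4}; ε-closure = {s1, s4}.
Read '1': s1→{s2}, s4→∅; union {s2}; ε-closure = {s2, s3}.
Read '1': s2→{s1, s3}, s3→{s3}; now {s1, s3}.
Read '1': s1→{s2}, s3→{s3}; now {s2, s3}.
Read '1': s2→{s1, s3}, s3→{s3}; now {s1, s3}.
The final set {s1, s3} contains no accepting state.

No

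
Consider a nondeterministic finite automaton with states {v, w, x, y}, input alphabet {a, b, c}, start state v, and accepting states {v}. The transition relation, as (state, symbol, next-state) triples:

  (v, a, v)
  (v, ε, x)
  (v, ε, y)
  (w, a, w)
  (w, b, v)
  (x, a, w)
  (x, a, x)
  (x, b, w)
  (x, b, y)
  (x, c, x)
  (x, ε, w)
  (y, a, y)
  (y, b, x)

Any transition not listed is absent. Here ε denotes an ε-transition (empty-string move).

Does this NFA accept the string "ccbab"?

Start: ε-closure({v}) = {v, w, x, y}.
Read 'c': v→∅, w→∅, x→{x}, y→∅; union {x}; ε-closure = {w, x}.
Read 'c': w→∅, x→{x}; union {x}; ε-closure = {w, x}.
Read 'b': w→{v}, x→{w, y}; union {v, w, y}; ε-closure = {v, w, x, y}.
Read 'a': v→{v}, w→{w}, x→{w, x}, y→{y}; now {v, w, x, y}.
Read 'b': v→∅, w→{v}, x→{w, y}, y→{x}; now {v, w, x, y}.
The final set {v, w, x, y} contains the accepting state v.

Yes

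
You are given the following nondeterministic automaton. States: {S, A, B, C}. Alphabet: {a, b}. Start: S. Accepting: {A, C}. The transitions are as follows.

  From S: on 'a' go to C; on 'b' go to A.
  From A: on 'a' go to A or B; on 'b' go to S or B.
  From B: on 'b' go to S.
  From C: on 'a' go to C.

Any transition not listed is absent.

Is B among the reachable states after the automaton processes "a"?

No

Start in {S}.
Read 'a': S→{C}; now {C}.
State B is not in {C}.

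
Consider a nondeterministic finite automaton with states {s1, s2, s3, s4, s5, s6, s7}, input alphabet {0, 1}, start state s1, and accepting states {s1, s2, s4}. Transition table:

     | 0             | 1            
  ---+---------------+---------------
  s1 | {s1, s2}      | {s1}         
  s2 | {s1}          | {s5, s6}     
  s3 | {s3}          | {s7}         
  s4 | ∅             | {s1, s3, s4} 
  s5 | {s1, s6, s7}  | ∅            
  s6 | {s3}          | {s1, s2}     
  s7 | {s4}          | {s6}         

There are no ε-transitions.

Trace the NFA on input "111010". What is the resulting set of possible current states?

{s1, s2, s3, s6, s7}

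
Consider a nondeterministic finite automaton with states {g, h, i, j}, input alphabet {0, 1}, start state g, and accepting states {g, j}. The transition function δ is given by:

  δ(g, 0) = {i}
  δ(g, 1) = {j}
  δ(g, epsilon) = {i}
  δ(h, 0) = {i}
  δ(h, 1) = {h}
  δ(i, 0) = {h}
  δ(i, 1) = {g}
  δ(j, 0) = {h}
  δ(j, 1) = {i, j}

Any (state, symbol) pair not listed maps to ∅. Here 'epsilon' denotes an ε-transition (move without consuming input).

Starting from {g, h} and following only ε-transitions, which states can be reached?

Begin with {g, h}.
ε-move g → i; add i.

{g, h, i}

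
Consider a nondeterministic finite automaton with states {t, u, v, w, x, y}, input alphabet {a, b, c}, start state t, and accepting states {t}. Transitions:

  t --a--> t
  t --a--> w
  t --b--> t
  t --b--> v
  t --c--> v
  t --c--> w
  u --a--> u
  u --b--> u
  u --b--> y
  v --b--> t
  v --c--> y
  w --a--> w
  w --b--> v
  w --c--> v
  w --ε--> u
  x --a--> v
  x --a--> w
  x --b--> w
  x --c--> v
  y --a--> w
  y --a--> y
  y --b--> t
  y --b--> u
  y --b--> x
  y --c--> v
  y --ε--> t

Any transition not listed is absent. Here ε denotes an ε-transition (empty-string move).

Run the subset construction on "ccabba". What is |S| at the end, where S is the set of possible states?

5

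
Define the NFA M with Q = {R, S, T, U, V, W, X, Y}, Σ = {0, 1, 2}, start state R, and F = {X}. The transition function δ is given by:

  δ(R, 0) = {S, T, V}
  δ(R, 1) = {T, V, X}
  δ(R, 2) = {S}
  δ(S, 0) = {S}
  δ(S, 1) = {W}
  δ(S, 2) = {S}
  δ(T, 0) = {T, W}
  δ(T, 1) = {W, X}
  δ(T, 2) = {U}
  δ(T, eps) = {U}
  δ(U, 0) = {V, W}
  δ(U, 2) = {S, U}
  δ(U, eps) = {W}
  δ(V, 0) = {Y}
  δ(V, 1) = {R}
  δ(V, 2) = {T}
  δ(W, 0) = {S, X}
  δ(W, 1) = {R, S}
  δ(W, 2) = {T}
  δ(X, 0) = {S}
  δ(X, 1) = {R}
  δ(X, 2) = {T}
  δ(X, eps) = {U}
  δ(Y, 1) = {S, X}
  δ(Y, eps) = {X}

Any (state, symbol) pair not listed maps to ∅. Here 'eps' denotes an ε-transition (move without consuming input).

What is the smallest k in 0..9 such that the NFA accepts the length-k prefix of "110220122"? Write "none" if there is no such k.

1

Start in {R}.
Read '1': R→{T, V, X}; union {T, V, X}; ε-closure = {T, U, V, W, X}.
None of the earlier sets intersect F, but {T, U, V, W, X} does.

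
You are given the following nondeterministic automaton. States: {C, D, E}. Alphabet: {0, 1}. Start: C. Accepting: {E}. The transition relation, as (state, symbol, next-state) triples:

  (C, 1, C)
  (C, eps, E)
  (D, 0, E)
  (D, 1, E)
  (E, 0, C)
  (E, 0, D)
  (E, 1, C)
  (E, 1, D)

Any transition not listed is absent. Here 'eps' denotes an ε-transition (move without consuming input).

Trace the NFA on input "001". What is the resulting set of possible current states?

{C, D, E}

Start: ε-closure({C}) = {C, E}.
Read '0': C→∅, E→{C, D}; union {C, D}; ε-closure = {C, D, E}.
Read '0': C→∅, D→{E}, E→{C, D}; now {C, D, E}.
Read '1': C→{C}, D→{E}, E→{C, D}; now {C, D, E}.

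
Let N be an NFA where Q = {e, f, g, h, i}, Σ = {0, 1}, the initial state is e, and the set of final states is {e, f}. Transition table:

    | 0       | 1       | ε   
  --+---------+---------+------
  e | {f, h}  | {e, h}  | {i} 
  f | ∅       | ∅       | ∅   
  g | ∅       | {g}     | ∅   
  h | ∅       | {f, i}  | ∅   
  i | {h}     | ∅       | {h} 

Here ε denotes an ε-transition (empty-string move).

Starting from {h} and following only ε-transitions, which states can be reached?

{h}

Begin with {h}.
No ε-moves leave this set, so the closure equals the set itself.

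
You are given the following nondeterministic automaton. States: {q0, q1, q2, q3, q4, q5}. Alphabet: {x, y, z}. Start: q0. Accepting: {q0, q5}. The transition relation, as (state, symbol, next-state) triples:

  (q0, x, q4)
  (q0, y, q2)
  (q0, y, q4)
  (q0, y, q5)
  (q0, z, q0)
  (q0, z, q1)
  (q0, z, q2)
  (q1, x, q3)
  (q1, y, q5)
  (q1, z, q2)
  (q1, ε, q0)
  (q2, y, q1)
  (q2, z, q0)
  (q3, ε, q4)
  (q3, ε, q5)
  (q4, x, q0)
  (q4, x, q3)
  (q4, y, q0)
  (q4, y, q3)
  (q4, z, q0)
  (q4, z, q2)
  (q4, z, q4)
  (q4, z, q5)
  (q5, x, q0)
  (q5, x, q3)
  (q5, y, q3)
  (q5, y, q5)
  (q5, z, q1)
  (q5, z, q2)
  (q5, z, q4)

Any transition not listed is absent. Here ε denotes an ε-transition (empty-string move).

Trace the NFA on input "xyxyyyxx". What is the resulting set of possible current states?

Start in {q0}.
Read 'x': {q0} → {q4}.
Read 'y': {q4} → {q0, q3, q4, q5}.
Read 'x': {q0, q3, q4, q5} → {q0, q3, q4, q5}.
Read 'y': {q0, q3, q4, q5} → {q0, q2, q3, q4, q5}.
Read 'y': {q0, q2, q3, q4, q5} → {q0, q1, q2, q3, q4, q5}.
Read 'y': {q0, q1, q2, q3, q4, q5} → {q0, q1, q2, q3, q4, q5}.
Read 'x': {q0, q1, q2, q3, q4, q5} → {q0, q3, q4, q5}.
Read 'x': {q0, q3, q4, q5} → {q0, q3, q4, q5}.

{q0, q3, q4, q5}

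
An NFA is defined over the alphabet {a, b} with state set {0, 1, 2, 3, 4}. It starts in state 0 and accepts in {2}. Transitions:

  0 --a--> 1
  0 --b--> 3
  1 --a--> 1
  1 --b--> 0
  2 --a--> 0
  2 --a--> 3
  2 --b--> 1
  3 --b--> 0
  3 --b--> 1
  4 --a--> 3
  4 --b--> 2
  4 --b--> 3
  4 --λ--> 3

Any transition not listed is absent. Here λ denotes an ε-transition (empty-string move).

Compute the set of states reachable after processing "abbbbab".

Start in {0}.
Read 'a': 0→{1}; now {1}.
Read 'b': 1→{0}; now {0}.
Read 'b': 0→{3}; now {3}.
Read 'b': 3→{0, 1}; now {0, 1}.
Read 'b': 0→{3}, 1→{0}; now {0, 3}.
Read 'a': 0→{1}, 3→∅; now {1}.
Read 'b': 1→{0}; now {0}.

{0}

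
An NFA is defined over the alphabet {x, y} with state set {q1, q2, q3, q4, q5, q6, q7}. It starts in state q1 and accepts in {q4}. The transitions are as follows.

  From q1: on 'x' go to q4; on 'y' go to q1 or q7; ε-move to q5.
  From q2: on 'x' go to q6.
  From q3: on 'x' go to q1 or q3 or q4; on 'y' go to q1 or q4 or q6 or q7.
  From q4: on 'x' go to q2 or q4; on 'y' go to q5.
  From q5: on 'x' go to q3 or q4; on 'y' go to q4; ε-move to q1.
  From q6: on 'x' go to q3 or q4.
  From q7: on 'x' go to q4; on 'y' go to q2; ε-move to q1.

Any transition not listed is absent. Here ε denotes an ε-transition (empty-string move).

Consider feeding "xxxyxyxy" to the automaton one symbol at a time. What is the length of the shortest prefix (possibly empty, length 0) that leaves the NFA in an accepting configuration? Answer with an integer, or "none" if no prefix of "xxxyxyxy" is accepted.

1

Start: ε-closure({q1}) = {q1, q5}.
Read 'x': q1→{q4}, q5→{q3, q4}; now {q3, q4}.
None of the earlier sets intersect F, but {q3, q4} does.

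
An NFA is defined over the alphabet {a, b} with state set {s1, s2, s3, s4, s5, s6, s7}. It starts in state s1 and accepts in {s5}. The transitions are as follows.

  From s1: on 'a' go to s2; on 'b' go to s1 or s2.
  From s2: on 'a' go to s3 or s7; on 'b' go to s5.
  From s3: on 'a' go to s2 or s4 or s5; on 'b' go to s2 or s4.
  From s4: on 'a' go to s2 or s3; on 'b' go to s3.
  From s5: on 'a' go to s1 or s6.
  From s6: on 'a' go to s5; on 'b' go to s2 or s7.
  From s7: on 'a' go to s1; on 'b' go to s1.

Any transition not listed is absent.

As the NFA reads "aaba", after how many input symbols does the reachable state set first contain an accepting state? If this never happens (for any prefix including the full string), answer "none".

none

Start in {s1}.
Read 'a': s1→{s2}; now {s2}.
Read 'a': s2→{s3, s7}; now {s3, s7}.
Read 'b': s3→{s2, s4}, s7→{s1}; now {s1, s2, s4}.
Read 'a': s1→{s2}, s2→{s3, s7}, s4→{s2, s3}; now {s2, s3, s7}.
No reachable set along the way intersects F.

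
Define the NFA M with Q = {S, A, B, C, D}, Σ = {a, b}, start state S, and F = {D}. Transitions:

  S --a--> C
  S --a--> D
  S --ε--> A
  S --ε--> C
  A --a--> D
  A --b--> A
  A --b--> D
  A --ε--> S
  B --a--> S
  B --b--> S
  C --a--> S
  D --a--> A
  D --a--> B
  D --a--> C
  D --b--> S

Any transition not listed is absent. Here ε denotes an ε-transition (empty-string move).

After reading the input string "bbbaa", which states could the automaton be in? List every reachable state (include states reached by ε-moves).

Start: ε-closure({S}) = {S, A, C}.
Read 'b': {S, A, C} → {S, A, C, D}.
Read 'b': {S, A, C, D} → {S, A, C, D}.
Read 'b': {S, A, C, D} → {S, A, C, D}.
Read 'a': {S, A, C, D} → {S, A, B, C, D}.
Read 'a': {S, A, B, C, D} → {S, A, B, C, D}.

{S, A, B, C, D}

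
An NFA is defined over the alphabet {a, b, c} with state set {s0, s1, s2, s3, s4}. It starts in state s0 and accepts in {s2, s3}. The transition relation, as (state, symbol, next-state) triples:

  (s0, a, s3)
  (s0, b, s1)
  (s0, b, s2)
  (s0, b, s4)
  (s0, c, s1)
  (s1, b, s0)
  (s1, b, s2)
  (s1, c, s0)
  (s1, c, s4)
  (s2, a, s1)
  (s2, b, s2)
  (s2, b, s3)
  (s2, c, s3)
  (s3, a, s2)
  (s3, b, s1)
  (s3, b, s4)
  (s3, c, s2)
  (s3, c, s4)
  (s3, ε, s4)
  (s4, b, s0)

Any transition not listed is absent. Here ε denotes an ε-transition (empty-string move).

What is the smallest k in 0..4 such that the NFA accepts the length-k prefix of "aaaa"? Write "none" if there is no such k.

Start in {s0}.
Read 'a': {s0} → {s3, s4}.
None of the earlier sets intersect F, but {s3, s4} does.

1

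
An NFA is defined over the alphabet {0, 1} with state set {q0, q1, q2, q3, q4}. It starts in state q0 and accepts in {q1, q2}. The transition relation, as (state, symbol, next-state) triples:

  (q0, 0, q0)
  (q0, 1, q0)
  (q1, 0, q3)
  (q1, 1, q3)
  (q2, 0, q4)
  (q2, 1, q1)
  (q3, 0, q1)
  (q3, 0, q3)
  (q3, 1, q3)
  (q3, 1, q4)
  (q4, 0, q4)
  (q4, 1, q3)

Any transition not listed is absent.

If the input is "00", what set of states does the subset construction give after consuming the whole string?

{q0}

Start in {q0}.
Read '0': q0→{q0}; now {q0}.
Read '0': q0→{q0}; now {q0}.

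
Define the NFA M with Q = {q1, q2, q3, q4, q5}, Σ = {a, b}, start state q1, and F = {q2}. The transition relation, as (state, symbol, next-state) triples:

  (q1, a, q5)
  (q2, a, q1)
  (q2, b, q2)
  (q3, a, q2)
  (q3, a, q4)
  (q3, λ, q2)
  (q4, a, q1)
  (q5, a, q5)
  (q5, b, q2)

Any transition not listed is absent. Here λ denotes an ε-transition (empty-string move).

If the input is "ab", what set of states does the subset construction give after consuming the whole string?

Start in {q1}.
Read 'a': q1→{q5}; now {q5}.
Read 'b': q5→{q2}; now {q2}.

{q2}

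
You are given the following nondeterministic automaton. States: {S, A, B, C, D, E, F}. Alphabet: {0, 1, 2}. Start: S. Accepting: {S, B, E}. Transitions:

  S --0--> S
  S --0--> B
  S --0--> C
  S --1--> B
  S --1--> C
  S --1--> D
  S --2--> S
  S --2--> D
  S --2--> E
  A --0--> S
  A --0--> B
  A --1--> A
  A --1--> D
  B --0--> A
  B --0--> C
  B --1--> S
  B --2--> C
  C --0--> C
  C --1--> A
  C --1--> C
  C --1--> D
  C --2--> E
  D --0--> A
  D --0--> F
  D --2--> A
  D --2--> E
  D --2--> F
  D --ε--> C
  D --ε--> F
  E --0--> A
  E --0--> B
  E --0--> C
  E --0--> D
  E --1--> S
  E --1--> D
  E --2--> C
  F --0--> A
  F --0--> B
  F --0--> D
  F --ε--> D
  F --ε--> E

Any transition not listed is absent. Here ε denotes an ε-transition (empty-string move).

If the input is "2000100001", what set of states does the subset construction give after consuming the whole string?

{S, A, B, C, D, E, F}

Start in {S}.
Read '2': {S} → {S, C, D, E, F}.
Read '0': {S, C, D, E, F} → {S, A, B, C, D, E, F}.
Read '0': {S, A, B, C, D, E, F} → {S, A, B, C, D, E, F}.
Read '0': {S, A, B, C, D, E, F} → {S, A, B, C, D, E, F}.
Read '1': {S, A, B, C, D, E, F} → {S, A, B, C, D, E, F}.
Read '0': {S, A, B, C, D, E, F} → {S, A, B, C, D, E, F}.
Read '0': {S, A, B, C, D, E, F} → {S, A, B, C, D, E, F}.
Read '0': {S, A, B, C, D, E, F} → {S, A, B, C, D, E, F}.
Read '0': {S, A, B, C, D, E, F} → {S, A, B, C, D, E, F}.
Read '1': {S, A, B, C, D, E, F} → {S, A, B, C, D, E, F}.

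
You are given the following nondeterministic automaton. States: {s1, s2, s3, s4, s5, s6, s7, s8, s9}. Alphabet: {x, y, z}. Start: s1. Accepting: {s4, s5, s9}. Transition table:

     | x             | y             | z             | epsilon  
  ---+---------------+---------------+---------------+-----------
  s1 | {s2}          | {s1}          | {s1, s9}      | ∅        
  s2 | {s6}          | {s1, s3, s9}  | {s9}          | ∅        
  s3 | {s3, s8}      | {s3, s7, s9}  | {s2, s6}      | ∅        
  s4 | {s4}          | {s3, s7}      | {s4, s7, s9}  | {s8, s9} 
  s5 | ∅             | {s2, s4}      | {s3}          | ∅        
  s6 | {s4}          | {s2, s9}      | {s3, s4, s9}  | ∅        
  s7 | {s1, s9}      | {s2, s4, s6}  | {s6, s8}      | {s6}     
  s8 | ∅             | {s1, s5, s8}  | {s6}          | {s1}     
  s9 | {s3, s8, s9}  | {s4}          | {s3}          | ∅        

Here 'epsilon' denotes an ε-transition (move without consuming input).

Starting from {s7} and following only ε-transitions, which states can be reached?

Begin with {s7}.
ε-move s7 → s6; add s6.

{s6, s7}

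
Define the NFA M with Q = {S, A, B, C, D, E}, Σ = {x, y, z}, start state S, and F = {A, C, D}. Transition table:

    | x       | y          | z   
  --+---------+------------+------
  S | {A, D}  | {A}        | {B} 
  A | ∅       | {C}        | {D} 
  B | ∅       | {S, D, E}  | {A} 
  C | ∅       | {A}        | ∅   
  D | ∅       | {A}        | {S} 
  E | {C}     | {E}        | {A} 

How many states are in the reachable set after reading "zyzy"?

Start in {S}.
Read 'z': S→{B}; now {B}.
Read 'y': B→{S, D, E}; now {S, D, E}.
Read 'z': S→{B}, D→{S}, E→{A}; now {S, A, B}.
Read 'y': S→{A}, A→{C}, B→{S, D, E}; now {S, A, C, D, E}.
That set has 5 states.

5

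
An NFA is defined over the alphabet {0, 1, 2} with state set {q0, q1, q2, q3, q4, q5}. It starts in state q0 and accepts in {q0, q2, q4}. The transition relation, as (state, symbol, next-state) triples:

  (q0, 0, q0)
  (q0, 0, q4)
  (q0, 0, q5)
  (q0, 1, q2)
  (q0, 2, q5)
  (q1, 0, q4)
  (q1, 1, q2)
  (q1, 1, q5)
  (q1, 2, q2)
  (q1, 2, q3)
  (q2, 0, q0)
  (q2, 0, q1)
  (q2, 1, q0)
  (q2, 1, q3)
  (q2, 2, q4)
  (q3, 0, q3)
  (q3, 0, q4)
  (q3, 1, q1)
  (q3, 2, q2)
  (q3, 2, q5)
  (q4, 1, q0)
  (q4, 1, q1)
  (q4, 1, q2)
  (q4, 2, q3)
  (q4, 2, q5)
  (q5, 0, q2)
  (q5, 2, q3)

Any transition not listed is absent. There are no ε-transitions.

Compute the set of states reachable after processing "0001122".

Start in {q0}.
Read '0': q0→{q0, q4, q5}; now {q0, q4, q5}.
Read '0': q0→{q0, q4, q5}, q4→∅, q5→{q2}; now {q0, q2, q4, q5}.
Read '0': q0→{q0, q4, q5}, q2→{q0, q1}, q4→∅, q5→{q2}; now {q0, q1, q2, q4, q5}.
Read '1': q0→{q2}, q1→{q2, q5}, q2→{q0, q3}, q4→{q0, q1, q2}, q5→∅; now {q0, q1, q2, q3, q5}.
Read '1': q0→{q2}, q1→{q2, q5}, q2→{q0, q3}, q3→{q1}, q5→∅; now {q0, q1, q2, q3, q5}.
Read '2': q0→{q5}, q1→{q2, q3}, q2→{q4}, q3→{q2, q5}, q5→{q3}; now {q2, q3, q4, q5}.
Read '2': q2→{q4}, q3→{q2, q5}, q4→{q3, q5}, q5→{q3}; now {q2, q3, q4, q5}.

{q2, q3, q4, q5}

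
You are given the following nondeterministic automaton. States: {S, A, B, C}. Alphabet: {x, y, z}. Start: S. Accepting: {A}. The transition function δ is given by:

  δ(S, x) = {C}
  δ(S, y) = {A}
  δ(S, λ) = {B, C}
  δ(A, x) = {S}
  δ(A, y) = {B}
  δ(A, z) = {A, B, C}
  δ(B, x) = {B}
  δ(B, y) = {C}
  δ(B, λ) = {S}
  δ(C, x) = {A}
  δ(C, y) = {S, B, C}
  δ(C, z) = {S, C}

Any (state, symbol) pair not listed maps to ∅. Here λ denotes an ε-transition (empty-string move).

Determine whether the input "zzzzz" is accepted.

Start: ε-closure({S}) = {S, B, C}.
Read 'z': S→∅, B→∅, C→{S, C}; union {S, C}; ε-closure = {S, B, C}.
Read 'z': S→∅, B→∅, C→{S, C}; union {S, C}; ε-closure = {S, B, C}.
Read 'z': S→∅, B→∅, C→{S, C}; union {S, C}; ε-closure = {S, B, C}.
Read 'z': S→∅, B→∅, C→{S, C}; union {S, C}; ε-closure = {S, B, C}.
Read 'z': S→∅, B→∅, C→{S, C}; union {S, C}; ε-closure = {S, B, C}.
The final set {S, B, C} contains no accepting state.

No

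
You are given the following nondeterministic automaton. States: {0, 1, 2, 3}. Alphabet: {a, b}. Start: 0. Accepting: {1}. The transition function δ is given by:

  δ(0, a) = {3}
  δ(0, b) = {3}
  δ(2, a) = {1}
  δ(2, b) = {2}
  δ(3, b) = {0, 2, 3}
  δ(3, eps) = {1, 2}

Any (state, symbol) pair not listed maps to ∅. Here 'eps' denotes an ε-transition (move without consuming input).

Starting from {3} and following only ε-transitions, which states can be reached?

{1, 2, 3}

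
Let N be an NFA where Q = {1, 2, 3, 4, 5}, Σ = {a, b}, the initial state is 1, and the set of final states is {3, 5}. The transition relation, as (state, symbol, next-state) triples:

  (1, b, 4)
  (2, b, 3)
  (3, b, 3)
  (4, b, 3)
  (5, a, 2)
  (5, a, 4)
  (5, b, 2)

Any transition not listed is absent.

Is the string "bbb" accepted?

Yes

Start in {1}.
Read 'b': {1} → {4}.
Read 'b': {4} → {3}.
Read 'b': {3} → {3}.
The final set {3} contains the accepting state 3.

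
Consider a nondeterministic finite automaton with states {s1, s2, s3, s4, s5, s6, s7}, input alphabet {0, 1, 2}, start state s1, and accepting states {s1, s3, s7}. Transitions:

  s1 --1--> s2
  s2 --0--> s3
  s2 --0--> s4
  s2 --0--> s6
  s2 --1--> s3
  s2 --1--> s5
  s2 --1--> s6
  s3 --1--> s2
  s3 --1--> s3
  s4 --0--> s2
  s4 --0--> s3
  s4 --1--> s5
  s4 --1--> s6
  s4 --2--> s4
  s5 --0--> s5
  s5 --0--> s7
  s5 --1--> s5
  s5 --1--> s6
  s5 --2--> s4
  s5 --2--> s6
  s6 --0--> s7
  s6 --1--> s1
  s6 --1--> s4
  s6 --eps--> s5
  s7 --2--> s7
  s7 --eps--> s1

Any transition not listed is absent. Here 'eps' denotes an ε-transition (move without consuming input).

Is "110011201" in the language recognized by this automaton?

Yes

Start in {s1}.
Read '1': s1→{s2}; now {s2}.
Read '1': s2→{s3, s5, s6}; now {s3, s5, s6}.
Read '0': s3→∅, s5→{s5, s7}, s6→{s7}; union {s5, s7}; ε-closure = {s1, s5, s7}.
Read '0': s1→∅, s5→{s5, s7}, s7→∅; union {s5, s7}; ε-closure = {s1, s5, s7}.
Read '1': s1→{s2}, s5→{s5, s6}, s7→∅; now {s2, s5, s6}.
Read '1': s2→{s3, s5, s6}, s5→{s5, s6}, s6→{s1, s4}; now {s1, s3, s4, s5, s6}.
Read '2': s1→∅, s3→∅, s4→{s4}, s5→{s4, s6}, s6→∅; union {s4, s6}; ε-closure = {s4, s5, s6}.
Read '0': s4→{s2, s3}, s5→{s5, s7}, s6→{s7}; union {s2, s3, s5, s7}; ε-closure = {s1, s2, s3, s5, s7}.
Read '1': s1→{s2}, s2→{s3, s5, s6}, s3→{s2, s3}, s5→{s5, s6}, s7→∅; now {s2, s3, s5, s6}.
The final set {s2, s3, s5, s6} contains the accepting state s3.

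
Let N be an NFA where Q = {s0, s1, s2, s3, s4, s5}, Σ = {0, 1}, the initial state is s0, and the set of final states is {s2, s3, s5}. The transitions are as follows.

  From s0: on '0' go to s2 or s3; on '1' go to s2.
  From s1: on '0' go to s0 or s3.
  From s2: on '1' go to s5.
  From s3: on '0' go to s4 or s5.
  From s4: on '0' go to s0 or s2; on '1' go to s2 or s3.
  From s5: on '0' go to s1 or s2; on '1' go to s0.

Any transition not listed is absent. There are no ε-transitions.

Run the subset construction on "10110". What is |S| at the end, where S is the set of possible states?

Start in {s0}.
Read '1': s0→{s2}; now {s2}.
Read '0': s2→∅; now ∅.
The set is empty and remains empty for the remaining 3 symbols.
That set has 0 states.

0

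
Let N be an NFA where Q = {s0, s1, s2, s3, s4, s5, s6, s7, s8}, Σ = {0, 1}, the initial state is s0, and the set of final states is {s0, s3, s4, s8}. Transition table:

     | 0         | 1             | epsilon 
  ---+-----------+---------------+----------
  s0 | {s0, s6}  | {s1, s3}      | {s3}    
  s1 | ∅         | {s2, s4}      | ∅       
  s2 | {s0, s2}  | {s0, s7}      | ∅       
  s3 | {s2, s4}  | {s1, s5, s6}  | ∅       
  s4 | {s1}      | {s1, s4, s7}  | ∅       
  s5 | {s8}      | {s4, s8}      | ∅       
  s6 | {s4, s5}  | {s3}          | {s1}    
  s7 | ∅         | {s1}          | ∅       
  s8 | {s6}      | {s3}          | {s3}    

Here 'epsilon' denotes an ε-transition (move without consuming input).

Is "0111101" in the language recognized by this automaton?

Yes

Start: ε-closure({s0}) = {s0, s3}.
Read '0': {s0, s3} → {s0, s1, s2, s3, s4, s6}.
Read '1': {s0, s1, s2, s3, s4, s6} → {s0, s1, s2, s3, s4, s5, s6, s7}.
Read '1': {s0, s1, s2, s3, s4, s5, s6, s7} → {s0, s1, s2, s3, s4, s5, s6, s7, s8}.
Read '1': {s0, s1, s2, s3, s4, s5, s6, s7, s8} → {s0, s1, s2, s3, s4, s5, s6, s7, s8}.
Read '1': {s0, s1, s2, s3, s4, s5, s6, s7, s8} → {s0, s1, s2, s3, s4, s5, s6, s7, s8}.
Read '0': {s0, s1, s2, s3, s4, s5, s6, s7, s8} → {s0, s1, s2, s3, s4, s5, s6, s8}.
Read '1': {s0, s1, s2, s3, s4, s5, s6, s8} → {s0, s1, s2, s3, s4, s5, s6, s7, s8}.
The final set {s0, s1, s2, s3, s4, s5, s6, s7, s8} contains the accepting states s0, s3, s4, s8.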